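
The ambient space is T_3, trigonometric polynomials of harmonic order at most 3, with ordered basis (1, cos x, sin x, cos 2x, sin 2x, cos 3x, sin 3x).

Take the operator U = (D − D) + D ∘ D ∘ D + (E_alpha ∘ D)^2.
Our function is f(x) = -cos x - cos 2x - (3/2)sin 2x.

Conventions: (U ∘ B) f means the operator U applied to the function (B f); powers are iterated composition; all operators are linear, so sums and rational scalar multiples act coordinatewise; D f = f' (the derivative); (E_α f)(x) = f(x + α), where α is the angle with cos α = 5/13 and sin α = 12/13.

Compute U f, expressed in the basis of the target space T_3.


D f = sin x - 3cos 2x + 2sin 2x
D f = sin x - 3cos 2x + 2sin 2x
(-D) f = -sin x + 3cos 2x - 2sin 2x
(D − D) f = 0
D f = sin x - 3cos 2x + 2sin 2x
D D f = cos x + 4cos 2x + 6sin 2x
D D D f = -sin x + 12cos 2x - 8sin 2x
D f = sin x - 3cos 2x + 2sin 2x
E_alpha D f = (12/13)cos x + (5/13)sin x + (597/169)cos 2x + (122/169)sin 2x
D (E_alpha ∘ D) f = (5/13)cos x - (12/13)sin x + (244/169)cos 2x - (1194/169)sin 2x
E_alpha D (E_alpha ∘ D) f = -(119/169)cos x - (120/169)sin x - (172316/28561)cos 2x + (112806/28561)sin 2x
((D − D) + D ∘ D ∘ D + (E_alpha ∘ D)^2) f = -(119/169)cos x - (289/169)sin x + (170416/28561)cos 2x - (115682/28561)sin 2x

the image equals g(x) = -(119/169)cos x - (289/169)sin x + (170416/28561)cos 2x - (115682/28561)sin 2x


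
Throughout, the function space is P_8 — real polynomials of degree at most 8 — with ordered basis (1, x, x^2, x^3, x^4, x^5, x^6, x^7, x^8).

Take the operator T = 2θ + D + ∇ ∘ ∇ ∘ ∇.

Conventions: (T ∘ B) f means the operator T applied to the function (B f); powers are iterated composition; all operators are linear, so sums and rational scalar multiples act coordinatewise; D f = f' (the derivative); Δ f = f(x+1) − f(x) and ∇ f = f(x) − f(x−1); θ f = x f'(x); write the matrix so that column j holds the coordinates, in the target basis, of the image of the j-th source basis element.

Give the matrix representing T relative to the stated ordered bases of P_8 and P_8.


the matrix is [[0, 1, 0, 6, -36, 150, -540, 1806, -5796]; [0, 2, 2, 0, 24, -180, 900, -3780, 14448]; [0, 0, 4, 3, 0, 60, -540, 3150, -15120]; [0, 0, 0, 6, 4, 0, 120, -1260, 8400]; [0, 0, 0, 0, 8, 5, 0, 210, -2520]; [0, 0, 0, 0, 0, 10, 6, 0, 336]; [0, 0, 0, 0, 0, 0, 12, 7, 0]; [0, 0, 0, 0, 0, 0, 0, 14, 8]; [0, 0, 0, 0, 0, 0, 0, 0, 16]] (rows listed top to bottom)

image of 1: 0
image of x: 2x + 1
image of x^2: 4x^2 + 2x
image of x^3: 6x^3 + 3x^2 + 6
image of x^4: 8x^4 + 4x^3 + 24x - 36
image of x^5: 10x^5 + 5x^4 + 60x^2 - 180x + 150
image of x^6: 12x^6 + 6x^5 + 120x^3 - 540x^2 + 900x - 540
image of x^7: 14x^7 + 7x^6 + 210x^4 - 1260x^3 + 3150x^2 - 3780x + 1806
image of x^8: 16x^8 + 8x^7 + 336x^5 - 2520x^4 + 8400x^3 - 15120x^2 + 14448x - 5796
each image's coordinates form column j of the matrix


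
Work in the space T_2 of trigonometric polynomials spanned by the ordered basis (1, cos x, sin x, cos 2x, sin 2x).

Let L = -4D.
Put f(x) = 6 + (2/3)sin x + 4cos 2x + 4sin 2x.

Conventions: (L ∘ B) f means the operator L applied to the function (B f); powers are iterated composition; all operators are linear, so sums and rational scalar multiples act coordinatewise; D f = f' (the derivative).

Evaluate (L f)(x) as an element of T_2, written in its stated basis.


g(x) = -(8/3)cos x - 32cos 2x + 32sin 2x

D f = (2/3)cos x + 8cos 2x - 8sin 2x
(-4D) f = -(8/3)cos x - 32cos 2x + 32sin 2x


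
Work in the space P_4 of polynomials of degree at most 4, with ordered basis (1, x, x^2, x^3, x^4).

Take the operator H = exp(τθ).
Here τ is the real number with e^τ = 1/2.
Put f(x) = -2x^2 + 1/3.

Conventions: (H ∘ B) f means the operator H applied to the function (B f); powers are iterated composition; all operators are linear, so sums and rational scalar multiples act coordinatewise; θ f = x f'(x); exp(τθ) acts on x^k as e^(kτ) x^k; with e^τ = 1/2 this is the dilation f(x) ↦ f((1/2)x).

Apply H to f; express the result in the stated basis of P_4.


exp(τθ) x^k = e^(kτ) x^k; with e^τ = 1/2 this sends x^k to (1/2)^k x^k
x^2 ↦ 1/4 x^2
applying this coordinatewise to f: exp(τθ) f = -(1/2)x^2 + 1/3

the image equals g(x) = -(1/2)x^2 + 1/3


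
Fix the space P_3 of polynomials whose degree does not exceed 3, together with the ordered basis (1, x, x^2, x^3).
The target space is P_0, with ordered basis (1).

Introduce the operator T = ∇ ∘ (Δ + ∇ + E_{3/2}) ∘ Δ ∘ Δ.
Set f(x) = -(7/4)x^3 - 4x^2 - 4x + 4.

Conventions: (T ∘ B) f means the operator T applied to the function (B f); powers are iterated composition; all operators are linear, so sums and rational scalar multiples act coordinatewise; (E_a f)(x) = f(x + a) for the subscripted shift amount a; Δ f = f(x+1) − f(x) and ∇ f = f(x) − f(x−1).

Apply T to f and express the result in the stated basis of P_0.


Δ f = -(21/4)x^2 - (53/4)x - 39/4
Δ Δ f = -(21/2)x - 37/2
Δ (Δ ∘ Δ) f = -21/2
∇ (Δ ∘ Δ) f = -21/2
E_{3/2} (Δ ∘ Δ) f = -(21/2)x - 137/4
(Δ + ∇ + E_{3/2}) (Δ ∘ Δ) f = -(21/2)x - 221/4
∇ (Δ + ∇ + E_{3/2}) (Δ ∘ Δ) f = -21/2

g(x) = -21/2


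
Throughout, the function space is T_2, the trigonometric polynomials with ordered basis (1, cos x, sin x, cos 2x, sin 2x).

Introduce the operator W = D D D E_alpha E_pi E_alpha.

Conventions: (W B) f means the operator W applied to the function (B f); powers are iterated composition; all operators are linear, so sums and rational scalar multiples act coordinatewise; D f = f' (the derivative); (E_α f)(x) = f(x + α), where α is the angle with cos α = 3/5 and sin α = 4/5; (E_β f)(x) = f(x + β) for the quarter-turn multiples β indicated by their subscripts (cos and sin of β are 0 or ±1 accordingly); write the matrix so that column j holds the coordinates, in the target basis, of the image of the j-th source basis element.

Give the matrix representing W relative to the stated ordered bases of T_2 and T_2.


image of 1: 0
image of cos x: -(24/25)cos x + (7/25)sin x
image of sin x: -(7/25)cos x - (24/25)sin x
image of cos 2x: -(2688/625)cos 2x - (4216/625)sin 2x
image of sin 2x: (4216/625)cos 2x - (2688/625)sin 2x
each image's coordinates form column j of the matrix

the matrix is [[0, 0, 0, 0, 0]; [0, -24/25, -7/25, 0, 0]; [0, 7/25, -24/25, 0, 0]; [0, 0, 0, -2688/625, 4216/625]; [0, 0, 0, -4216/625, -2688/625]] (rows listed top to bottom)


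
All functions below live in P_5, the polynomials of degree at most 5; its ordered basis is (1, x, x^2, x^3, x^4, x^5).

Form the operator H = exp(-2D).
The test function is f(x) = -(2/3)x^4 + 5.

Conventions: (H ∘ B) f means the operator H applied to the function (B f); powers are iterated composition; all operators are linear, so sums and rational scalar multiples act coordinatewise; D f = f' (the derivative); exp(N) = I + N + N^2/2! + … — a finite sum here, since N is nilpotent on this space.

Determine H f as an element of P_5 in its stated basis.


order-1 term: (16/3)x^3
order-2 term: -16x^2
order-3 term: (64/3)x
order-4 term: -32/3
the series for exp(-2D) f terminates at order 4
exp(-2D) f = -(2/3)x^4 + (16/3)x^3 - 16x^2 + (64/3)x - 17/3

the image equals g(x) = -(2/3)x^4 + (16/3)x^3 - 16x^2 + (64/3)x - 17/3


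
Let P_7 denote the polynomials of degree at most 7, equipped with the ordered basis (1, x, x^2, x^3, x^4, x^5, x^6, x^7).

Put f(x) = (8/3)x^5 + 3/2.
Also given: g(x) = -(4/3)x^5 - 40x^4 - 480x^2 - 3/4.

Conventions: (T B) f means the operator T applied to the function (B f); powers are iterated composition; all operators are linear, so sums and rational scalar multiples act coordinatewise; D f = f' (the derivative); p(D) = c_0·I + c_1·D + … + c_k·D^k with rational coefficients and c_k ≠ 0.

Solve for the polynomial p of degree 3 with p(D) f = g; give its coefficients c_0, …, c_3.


p(D) = -(1/2)·I − 3·D − 3·D^3, i.e. c_0 = -1/2, c_1 = -3, c_2 = 0, c_3 = -3

D^0 f = (8/3)x^5 + 3/2
D^1 f = (40/3)x^4
D^2 f = (160/3)x^3
D^3 f = 160x^2
matching coefficients of g against c_0 f + c_1 Df + … from the top degree down determines the c_i
solution: c_0 = -1/2, c_1 = -3, c_2 = 0, c_3 = -3


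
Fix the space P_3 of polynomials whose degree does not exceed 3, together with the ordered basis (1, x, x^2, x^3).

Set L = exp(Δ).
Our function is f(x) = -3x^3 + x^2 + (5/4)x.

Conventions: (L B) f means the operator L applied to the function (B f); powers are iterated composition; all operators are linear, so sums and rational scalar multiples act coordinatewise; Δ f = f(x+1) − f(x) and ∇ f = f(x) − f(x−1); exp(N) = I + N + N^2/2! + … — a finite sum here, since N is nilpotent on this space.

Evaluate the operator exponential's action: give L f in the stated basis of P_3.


g(x) = -3x^3 - 8x^2 - (59/4)x - 47/4

order-1 term: -9x^2 - 7x - 3/4
order-2 term: -9x - 8
order-3 term: -3
the series for exp(Δ) f terminates at order 3
exp(Δ) f = -3x^3 - 8x^2 - (59/4)x - 47/4


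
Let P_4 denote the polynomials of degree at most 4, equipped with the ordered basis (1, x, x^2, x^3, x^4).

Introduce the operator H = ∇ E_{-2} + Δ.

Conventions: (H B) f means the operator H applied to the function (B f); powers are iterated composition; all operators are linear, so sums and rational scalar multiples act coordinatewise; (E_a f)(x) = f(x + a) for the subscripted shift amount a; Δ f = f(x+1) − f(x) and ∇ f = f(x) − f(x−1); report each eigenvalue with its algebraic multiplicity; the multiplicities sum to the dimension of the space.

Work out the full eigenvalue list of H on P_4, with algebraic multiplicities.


image of 1: 0
image of x: 2
image of x^2: 4x - 4
image of x^3: 6x^2 - 12x + 20
image of x^4: 8x^3 - 24x^2 + 80x - 64
the matrix is upper triangular; its diagonal is (0, 0, 0, 0, 0)
for a triangular matrix the eigenvalues are the diagonal entries, with algebraic multiplicity their repetition count

λ = 0 (multiplicity 5)


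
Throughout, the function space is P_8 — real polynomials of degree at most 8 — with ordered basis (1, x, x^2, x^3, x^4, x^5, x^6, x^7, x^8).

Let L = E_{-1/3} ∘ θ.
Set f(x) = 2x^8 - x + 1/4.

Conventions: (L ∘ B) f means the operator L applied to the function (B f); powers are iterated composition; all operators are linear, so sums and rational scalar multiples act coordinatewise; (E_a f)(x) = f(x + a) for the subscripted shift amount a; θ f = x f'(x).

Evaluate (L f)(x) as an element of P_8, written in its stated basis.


the image equals g(x) = 16x^8 - (128/3)x^7 + (448/9)x^6 - (896/27)x^5 + (1120/81)x^4 - (896/243)x^3 + (448/729)x^2 - (2315/2187)x + 2203/6561

θ f = 16x^8 - x
E_{-1/3} θ f = 16x^8 - (128/3)x^7 + (448/9)x^6 - (896/27)x^5 + (1120/81)x^4 - (896/243)x^3 + (448/729)x^2 - (2315/2187)x + 2203/6561


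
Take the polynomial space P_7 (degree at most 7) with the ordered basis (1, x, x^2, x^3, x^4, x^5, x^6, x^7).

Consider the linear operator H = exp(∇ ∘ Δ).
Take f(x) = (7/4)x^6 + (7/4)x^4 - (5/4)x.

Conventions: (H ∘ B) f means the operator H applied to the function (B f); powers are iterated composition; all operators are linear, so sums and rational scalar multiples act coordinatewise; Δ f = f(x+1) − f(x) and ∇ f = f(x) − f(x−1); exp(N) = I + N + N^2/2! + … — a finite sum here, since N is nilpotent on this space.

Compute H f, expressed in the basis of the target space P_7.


order-1 term: (105/2)x^4 + (147/2)x^2 + 7
order-2 term: 315x^2 + 126
order-3 term: 210
the series for exp(∇ ∘ Δ) f terminates at order 3
exp(∇ ∘ Δ) f = (7/4)x^6 + (217/4)x^4 + (777/2)x^2 - (5/4)x + 343

the image equals g(x) = (7/4)x^6 + (217/4)x^4 + (777/2)x^2 - (5/4)x + 343


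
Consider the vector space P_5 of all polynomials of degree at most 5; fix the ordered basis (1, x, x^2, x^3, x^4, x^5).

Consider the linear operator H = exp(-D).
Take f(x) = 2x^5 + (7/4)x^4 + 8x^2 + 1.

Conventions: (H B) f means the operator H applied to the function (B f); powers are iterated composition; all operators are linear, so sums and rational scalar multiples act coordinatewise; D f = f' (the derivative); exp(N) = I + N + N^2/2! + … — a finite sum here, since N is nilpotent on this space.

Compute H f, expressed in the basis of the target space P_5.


the result is g(x) = 2x^5 - (33/4)x^4 + 13x^3 - (3/2)x^2 - 13x + 35/4

order-1 term: -10x^4 - 7x^3 - 16x
order-2 term: 20x^3 + (21/2)x^2 + 8
order-3 term: -20x^2 - 7x
order-4 term: 10x + 7/4
order-5 term: -2
the series for exp(-D) f terminates at order 5
exp(-D) f = 2x^5 - (33/4)x^4 + 13x^3 - (3/2)x^2 - 13x + 35/4


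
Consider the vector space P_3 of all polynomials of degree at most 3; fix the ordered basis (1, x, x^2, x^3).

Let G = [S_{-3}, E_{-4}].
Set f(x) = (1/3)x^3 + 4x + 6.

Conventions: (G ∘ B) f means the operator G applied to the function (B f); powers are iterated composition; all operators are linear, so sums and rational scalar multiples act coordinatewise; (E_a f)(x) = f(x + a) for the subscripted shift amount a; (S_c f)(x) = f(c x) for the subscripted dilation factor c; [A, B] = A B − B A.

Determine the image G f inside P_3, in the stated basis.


the image equals g(x) = -144x^2 + 384x - 1984/3

E_{-4} f = (1/3)x^3 - 4x^2 + 20x - 94/3
S_{-3} E_{-4} f = -9x^3 - 36x^2 - 60x - 94/3
S_{-3} f = -9x^3 - 12x + 6
E_{-4} S_{-3} f = -9x^3 + 108x^2 - 444x + 630
[S_{-3}, E_{-4}] f = -144x^2 + 384x - 1984/3


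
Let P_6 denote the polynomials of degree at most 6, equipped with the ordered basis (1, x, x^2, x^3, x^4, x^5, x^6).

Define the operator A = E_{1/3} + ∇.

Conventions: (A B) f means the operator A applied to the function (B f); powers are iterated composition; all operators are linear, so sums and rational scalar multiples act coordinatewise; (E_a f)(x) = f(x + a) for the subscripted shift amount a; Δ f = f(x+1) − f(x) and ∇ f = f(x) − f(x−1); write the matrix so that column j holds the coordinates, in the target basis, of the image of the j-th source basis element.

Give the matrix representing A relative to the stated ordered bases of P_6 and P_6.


image of 1: 1
image of x: x + 4/3
image of x^2: x^2 + (8/3)x - 8/9
image of x^3: x^3 + 4x^2 - (8/3)x + 28/27
image of x^4: x^4 + (16/3)x^3 - (16/3)x^2 + (112/27)x - 80/81
image of x^5: x^5 + (20/3)x^4 - (80/9)x^3 + (280/27)x^2 - (400/81)x + 244/243
image of x^6: x^6 + 8x^5 - (40/3)x^4 + (560/27)x^3 - (400/27)x^2 + (488/81)x - 728/729
each image's coordinates form column j of the matrix

the matrix is [[1, 4/3, -8/9, 28/27, -80/81, 244/243, -728/729]; [0, 1, 8/3, -8/3, 112/27, -400/81, 488/81]; [0, 0, 1, 4, -16/3, 280/27, -400/27]; [0, 0, 0, 1, 16/3, -80/9, 560/27]; [0, 0, 0, 0, 1, 20/3, -40/3]; [0, 0, 0, 0, 0, 1, 8]; [0, 0, 0, 0, 0, 0, 1]] (rows listed top to bottom)


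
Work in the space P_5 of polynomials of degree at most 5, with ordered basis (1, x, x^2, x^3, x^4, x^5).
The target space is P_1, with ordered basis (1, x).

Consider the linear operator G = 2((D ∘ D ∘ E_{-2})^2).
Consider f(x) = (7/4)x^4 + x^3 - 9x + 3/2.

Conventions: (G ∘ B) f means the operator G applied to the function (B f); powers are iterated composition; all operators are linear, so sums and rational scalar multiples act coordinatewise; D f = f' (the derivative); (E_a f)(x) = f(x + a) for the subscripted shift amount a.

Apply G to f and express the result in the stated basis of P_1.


the image equals g(x) = 84

E_{-2} f = (7/4)x^4 - 13x^3 + 36x^2 - 53x + 79/2
D E_{-2} f = 7x^3 - 39x^2 + 72x - 53
D D E_{-2} f = 21x^2 - 78x + 72
E_{-2} (D ∘ D ∘ E_{-2}) f = 21x^2 - 162x + 312
D E_{-2} (D ∘ D ∘ E_{-2}) f = 42x - 162
D D E_{-2} (D ∘ D ∘ E_{-2}) f = 42
(2((D ∘ D ∘ E_{-2})^2)) f = 84


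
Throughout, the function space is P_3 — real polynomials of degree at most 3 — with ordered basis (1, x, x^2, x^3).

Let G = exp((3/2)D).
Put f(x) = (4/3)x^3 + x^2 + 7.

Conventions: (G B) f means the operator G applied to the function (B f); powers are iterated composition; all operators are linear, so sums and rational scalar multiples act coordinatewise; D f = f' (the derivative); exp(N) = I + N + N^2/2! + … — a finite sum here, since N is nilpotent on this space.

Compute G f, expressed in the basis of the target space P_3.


order-1 term: 6x^2 + 3x
order-2 term: 9x + 9/4
order-3 term: 9/2
the series for exp((3/2)D) f terminates at order 3
exp((3/2)D) f = (4/3)x^3 + 7x^2 + 12x + 55/4

g(x) = (4/3)x^3 + 7x^2 + 12x + 55/4


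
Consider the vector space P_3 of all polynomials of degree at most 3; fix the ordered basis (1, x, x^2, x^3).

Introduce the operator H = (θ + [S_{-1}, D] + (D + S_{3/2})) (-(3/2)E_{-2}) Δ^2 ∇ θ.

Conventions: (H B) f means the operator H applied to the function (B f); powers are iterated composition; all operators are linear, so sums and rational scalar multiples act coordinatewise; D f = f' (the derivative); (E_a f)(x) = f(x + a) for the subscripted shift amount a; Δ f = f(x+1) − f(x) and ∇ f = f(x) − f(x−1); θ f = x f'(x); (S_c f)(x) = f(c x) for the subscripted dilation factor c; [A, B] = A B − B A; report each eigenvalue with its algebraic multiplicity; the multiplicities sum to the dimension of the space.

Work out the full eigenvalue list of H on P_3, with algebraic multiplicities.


λ = 0 (multiplicity 4)

image of 1: 0
image of x: 0
image of x^2: 0
image of x^3: -27
the matrix is upper triangular; its diagonal is (0, 0, 0, 0)
for a triangular matrix the eigenvalues are the diagonal entries, with algebraic multiplicity their repetition count


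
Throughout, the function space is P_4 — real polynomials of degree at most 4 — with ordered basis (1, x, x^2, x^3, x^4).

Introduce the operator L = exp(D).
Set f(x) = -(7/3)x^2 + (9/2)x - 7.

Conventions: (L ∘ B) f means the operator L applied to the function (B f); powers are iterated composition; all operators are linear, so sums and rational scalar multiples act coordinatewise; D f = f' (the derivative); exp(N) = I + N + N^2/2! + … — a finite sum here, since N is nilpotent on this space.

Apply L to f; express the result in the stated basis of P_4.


g(x) = -(7/3)x^2 - (1/6)x - 29/6

order-1 term: -(14/3)x + 9/2
order-2 term: -7/3
the series for exp(D) f terminates at order 2
exp(D) f = -(7/3)x^2 - (1/6)x - 29/6


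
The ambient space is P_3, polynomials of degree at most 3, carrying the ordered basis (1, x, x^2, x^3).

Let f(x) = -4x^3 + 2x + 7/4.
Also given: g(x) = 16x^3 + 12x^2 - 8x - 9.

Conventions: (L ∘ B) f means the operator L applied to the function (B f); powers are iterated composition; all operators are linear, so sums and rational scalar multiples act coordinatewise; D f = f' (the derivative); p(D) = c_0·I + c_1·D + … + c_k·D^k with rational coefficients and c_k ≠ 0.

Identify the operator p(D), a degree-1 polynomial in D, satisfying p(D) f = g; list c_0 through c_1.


D^0 f = -4x^3 + 2x + 7/4
D^1 f = -12x^2 + 2
matching coefficients of g against c_0 f + c_1 Df + … from the top degree down determines the c_i
solution: c_0 = -4, c_1 = -1

p(D) = -4·I − D, i.e. c_0 = -4, c_1 = -1


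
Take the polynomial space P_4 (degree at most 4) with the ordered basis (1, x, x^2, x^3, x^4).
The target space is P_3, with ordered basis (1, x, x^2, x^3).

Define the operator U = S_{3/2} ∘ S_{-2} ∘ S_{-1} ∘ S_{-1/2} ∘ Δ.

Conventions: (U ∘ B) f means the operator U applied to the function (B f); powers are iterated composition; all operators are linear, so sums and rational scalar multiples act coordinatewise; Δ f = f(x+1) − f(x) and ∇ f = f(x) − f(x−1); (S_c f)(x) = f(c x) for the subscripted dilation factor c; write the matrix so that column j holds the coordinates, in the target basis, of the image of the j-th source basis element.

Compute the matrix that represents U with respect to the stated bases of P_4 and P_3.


image of 1: 0
image of x: 1
image of x^2: -3x + 1
image of x^3: (27/4)x^2 - (9/2)x + 1
image of x^4: -(27/2)x^3 + (27/2)x^2 - 6x + 1
each image's coordinates form column j of the matrix

the matrix is [[0, 1, 1, 1, 1]; [0, 0, -3, -9/2, -6]; [0, 0, 0, 27/4, 27/2]; [0, 0, 0, 0, -27/2]] (rows listed top to bottom)


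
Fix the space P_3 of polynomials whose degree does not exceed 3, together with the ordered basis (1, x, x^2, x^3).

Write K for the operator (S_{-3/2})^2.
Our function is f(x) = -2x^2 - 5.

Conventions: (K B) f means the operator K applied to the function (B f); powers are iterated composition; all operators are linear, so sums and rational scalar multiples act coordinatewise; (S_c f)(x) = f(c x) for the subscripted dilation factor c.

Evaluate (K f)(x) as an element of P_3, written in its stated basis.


S_{-3/2} f = -(9/2)x^2 - 5
S_{-3/2} S_{-3/2} f = -(81/8)x^2 - 5

the result is g(x) = -(81/8)x^2 - 5


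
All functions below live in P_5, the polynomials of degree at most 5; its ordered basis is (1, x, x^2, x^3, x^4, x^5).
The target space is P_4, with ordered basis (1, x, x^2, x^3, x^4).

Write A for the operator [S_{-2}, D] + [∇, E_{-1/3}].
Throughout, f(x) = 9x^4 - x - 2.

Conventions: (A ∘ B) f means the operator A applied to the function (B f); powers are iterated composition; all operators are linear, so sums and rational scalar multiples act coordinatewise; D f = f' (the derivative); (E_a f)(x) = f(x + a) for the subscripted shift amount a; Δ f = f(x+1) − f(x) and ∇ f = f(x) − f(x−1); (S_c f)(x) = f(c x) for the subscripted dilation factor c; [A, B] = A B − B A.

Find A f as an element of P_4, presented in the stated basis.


D f = 36x^3 - 1
S_{-2} D f = -288x^3 - 1
S_{-2} f = 144x^4 + 2x - 2
D S_{-2} f = 576x^3 + 2
[S_{-2}, D] f = -864x^3 - 3
E_{-1/3} f = 9x^4 - 12x^3 + 6x^2 - (7/3)x - 14/9
∇ E_{-1/3} f = 36x^3 - 90x^2 + 84x - 88/3
∇ f = 36x^3 - 54x^2 + 36x - 10
E_{-1/3} ∇ f = 36x^3 - 90x^2 + 84x - 88/3
[∇, E_{-1/3}] f = 0
([S_{-2}, D] + [∇, E_{-1/3}]) f = -864x^3 - 3

the image equals g(x) = -864x^3 - 3


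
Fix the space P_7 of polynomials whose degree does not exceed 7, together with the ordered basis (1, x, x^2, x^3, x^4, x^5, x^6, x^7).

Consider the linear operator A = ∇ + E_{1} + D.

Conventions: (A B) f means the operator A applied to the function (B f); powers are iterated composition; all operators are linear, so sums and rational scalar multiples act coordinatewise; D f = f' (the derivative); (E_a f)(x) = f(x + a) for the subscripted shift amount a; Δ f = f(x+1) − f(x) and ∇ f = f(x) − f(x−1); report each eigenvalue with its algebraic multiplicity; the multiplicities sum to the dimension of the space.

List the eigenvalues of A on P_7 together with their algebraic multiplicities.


image of 1: 1
image of x: x + 3
image of x^2: x^2 + 6x
image of x^3: x^3 + 9x^2 + 2
image of x^4: x^4 + 12x^3 + 8x
image of x^5: x^5 + 15x^4 + 20x^2 + 2
image of x^6: x^6 + 18x^5 + 40x^3 + 12x
image of x^7: x^7 + 21x^6 + 70x^4 + 42x^2 + 2
the matrix is upper triangular; its diagonal is (1, 1, 1, 1, 1, 1, 1, 1)
for a triangular matrix the eigenvalues are the diagonal entries, with algebraic multiplicity their repetition count

λ = 1 (multiplicity 8)


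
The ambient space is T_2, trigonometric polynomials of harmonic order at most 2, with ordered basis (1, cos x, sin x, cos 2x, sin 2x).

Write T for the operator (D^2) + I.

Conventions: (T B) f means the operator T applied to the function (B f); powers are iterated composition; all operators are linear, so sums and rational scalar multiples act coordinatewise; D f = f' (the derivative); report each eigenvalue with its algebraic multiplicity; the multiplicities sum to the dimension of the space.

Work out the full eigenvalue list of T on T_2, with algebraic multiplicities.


image of 1: 1
image of cos x: 0
image of sin x: 0
image of cos 2x: -3cos 2x
image of sin 2x: -3sin 2x
the matrix is diagonal; its diagonal is (1, 0, 0, -3, -3)
for a triangular matrix the eigenvalues are the diagonal entries, with algebraic multiplicity their repetition count

λ = -3 (multiplicity 2), λ = 0 (multiplicity 2), λ = 1 (multiplicity 1)


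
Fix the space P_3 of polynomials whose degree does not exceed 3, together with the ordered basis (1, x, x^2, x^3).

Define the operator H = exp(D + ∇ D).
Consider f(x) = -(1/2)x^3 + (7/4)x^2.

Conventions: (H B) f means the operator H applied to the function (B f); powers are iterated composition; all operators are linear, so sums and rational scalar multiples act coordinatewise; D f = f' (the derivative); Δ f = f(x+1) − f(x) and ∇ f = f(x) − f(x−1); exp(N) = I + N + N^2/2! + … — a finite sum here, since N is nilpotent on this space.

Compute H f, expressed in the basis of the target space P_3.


g(x) = -(1/2)x^3 + (1/4)x^2 - x + 13/4

order-1 term: -(3/2)x^2 + (1/2)x + 5
order-2 term: -(3/2)x - 5/4
order-3 term: -1/2
the series for exp(D + ∇ D) f terminates at order 3
exp(D + ∇ D) f = -(1/2)x^3 + (1/4)x^2 - x + 13/4


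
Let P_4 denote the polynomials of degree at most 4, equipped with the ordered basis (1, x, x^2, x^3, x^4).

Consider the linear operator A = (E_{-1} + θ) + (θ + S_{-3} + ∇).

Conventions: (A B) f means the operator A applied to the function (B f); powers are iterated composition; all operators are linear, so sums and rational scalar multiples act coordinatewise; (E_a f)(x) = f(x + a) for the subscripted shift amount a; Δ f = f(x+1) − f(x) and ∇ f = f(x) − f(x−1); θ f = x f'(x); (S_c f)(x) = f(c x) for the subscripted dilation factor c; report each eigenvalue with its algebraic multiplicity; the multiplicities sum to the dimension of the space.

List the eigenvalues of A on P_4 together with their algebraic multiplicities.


λ = -20 (multiplicity 1), λ = 0 (multiplicity 1), λ = 2 (multiplicity 1), λ = 14 (multiplicity 1), λ = 90 (multiplicity 1)

image of 1: 2
image of x: 0
image of x^2: 14x^2
image of x^3: -20x^3
image of x^4: 90x^4
the matrix is upper triangular; its diagonal is (2, 0, 14, -20, 90)
for a triangular matrix the eigenvalues are the diagonal entries, with algebraic multiplicity their repetition count


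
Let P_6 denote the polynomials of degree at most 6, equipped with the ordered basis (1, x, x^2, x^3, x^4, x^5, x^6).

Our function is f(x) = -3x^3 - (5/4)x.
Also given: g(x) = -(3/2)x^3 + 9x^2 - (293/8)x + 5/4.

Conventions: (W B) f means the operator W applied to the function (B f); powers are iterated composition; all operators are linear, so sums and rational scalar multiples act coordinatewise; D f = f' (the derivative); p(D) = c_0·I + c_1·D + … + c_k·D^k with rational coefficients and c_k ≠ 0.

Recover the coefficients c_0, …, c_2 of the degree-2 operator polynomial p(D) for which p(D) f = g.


D^0 f = -3x^3 - (5/4)x
D^1 f = -9x^2 - 5/4
D^2 f = -18x
matching coefficients of g against c_0 f + c_1 Df + … from the top degree down determines the c_i
solution: c_0 = 1/2, c_1 = -1, c_2 = 2

c_0 = 1/2, c_1 = -1, c_2 = 2


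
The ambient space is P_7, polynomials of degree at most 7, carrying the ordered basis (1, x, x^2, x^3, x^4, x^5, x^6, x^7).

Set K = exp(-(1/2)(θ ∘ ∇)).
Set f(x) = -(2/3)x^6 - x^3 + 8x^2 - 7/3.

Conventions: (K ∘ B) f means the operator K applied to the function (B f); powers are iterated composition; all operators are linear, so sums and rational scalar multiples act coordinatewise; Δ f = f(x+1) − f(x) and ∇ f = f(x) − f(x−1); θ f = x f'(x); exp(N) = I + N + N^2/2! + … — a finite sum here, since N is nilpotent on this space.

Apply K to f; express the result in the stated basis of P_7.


order-1 term: 10x^5 - 20x^4 + 20x^3 - 7x^2 - (15/2)x
order-2 term: -50x^4 + 135x^3 - 140x^2 + 51x
order-3 term: 100x^3 - 235x^2 + (295/2)x
order-4 term: -75x^2 + (385/4)x
order-5 term: 15x
the series for exp(-(1/2)(θ ∘ ∇)) f terminates at order 5
exp(-(1/2)(θ ∘ ∇)) f = -(2/3)x^6 + 10x^5 - 70x^4 + 254x^3 - 449x^2 + (1209/4)x - 7/3

the image equals g(x) = -(2/3)x^6 + 10x^5 - 70x^4 + 254x^3 - 449x^2 + (1209/4)x - 7/3


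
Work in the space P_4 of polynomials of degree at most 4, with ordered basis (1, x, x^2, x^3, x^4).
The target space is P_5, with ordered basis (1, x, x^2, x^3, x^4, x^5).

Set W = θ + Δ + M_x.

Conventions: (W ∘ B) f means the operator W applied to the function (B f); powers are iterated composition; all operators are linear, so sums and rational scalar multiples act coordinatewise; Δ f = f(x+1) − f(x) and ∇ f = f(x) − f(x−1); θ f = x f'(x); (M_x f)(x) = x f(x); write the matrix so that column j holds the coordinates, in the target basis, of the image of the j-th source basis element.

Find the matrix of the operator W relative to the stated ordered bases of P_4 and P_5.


the matrix is [[0, 1, 1, 1, 1]; [1, 1, 2, 3, 4]; [0, 1, 2, 3, 6]; [0, 0, 1, 3, 4]; [0, 0, 0, 1, 4]; [0, 0, 0, 0, 1]] (rows listed top to bottom)

image of 1: x
image of x: x^2 + x + 1
image of x^2: x^3 + 2x^2 + 2x + 1
image of x^3: x^4 + 3x^3 + 3x^2 + 3x + 1
image of x^4: x^5 + 4x^4 + 4x^3 + 6x^2 + 4x + 1
each image's coordinates form column j of the matrix


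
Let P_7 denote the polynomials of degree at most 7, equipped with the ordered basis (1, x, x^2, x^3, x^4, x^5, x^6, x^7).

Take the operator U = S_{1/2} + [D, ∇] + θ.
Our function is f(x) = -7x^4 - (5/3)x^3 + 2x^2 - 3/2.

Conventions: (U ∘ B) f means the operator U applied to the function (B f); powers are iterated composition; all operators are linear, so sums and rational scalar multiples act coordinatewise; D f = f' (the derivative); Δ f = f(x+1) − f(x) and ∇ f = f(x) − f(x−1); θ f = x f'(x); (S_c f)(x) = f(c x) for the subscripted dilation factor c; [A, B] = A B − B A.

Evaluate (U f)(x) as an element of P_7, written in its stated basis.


g(x) = -(455/16)x^4 - (125/24)x^3 + (9/2)x^2 - 3/2

S_{1/2} f = -(7/16)x^4 - (5/24)x^3 + (1/2)x^2 - 3/2
∇ f = -28x^3 + 37x^2 - 19x + 10/3
D ∇ f = -84x^2 + 74x - 19
D f = -28x^3 - 5x^2 + 4x
∇ D f = -84x^2 + 74x - 19
[D, ∇] f = 0
θ f = -28x^4 - 5x^3 + 4x^2
(S_{1/2} + [D, ∇] + θ) f = -(455/16)x^4 - (125/24)x^3 + (9/2)x^2 - 3/2


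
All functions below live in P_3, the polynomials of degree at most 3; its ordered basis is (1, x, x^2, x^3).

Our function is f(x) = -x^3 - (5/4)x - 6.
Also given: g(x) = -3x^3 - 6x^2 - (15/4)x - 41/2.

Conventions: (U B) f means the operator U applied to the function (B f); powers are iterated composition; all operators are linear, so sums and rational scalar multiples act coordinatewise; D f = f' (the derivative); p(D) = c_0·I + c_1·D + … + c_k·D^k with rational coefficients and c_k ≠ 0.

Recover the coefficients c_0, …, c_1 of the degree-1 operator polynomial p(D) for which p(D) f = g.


D^0 f = -x^3 - (5/4)x - 6
D^1 f = -3x^2 - 5/4
matching coefficients of g against c_0 f + c_1 Df + … from the top degree down determines the c_i
solution: c_0 = 3, c_1 = 2

c_0 = 3, c_1 = 2


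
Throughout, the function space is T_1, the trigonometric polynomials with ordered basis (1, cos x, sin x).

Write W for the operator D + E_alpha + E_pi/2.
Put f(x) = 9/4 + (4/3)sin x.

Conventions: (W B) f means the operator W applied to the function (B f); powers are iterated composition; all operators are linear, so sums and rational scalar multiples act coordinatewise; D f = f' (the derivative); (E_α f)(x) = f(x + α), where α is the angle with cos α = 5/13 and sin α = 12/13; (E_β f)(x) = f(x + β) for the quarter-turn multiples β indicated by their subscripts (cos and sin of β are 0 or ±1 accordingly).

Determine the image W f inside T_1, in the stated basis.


the result is g(x) = 9/2 + (152/39)cos x + (20/39)sin x

D f = (4/3)cos x
E_alpha f = 9/4 + (16/13)cos x + (20/39)sin x
E_pi/2 f = 9/4 + (4/3)cos x
(D + E_alpha + E_pi/2) f = 9/2 + (152/39)cos x + (20/39)sin x


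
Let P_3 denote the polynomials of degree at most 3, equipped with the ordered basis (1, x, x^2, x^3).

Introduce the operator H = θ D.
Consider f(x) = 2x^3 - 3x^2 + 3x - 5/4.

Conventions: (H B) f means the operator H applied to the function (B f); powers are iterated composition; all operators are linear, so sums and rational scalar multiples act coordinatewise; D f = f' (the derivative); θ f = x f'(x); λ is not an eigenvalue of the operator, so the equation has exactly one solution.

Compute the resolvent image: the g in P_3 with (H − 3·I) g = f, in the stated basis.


g(x) = -(2/3)x^3 - (1/3)x^2 - (11/9)x + 5/12

write g with unknown coordinates in the stated basis and equate coefficients in (H − 3·I) g = f
solving from the highest basis element down gives g = -(2/3)x^3 - (1/3)x^2 - (11/9)x + 5/12
check: H g = -4x^2 - (2/3)x
so H g − 3·g = 2x^3 - 3x^2 + 3x - 5/4 = f ✓


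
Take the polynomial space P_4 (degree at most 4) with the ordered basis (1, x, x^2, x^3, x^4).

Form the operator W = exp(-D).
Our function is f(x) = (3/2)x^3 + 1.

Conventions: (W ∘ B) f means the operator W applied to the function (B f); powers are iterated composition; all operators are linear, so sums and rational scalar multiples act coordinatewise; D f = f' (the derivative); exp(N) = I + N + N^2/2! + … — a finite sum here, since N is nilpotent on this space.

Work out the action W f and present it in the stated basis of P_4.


g(x) = (3/2)x^3 - (9/2)x^2 + (9/2)x - 1/2

order-1 term: -(9/2)x^2
order-2 term: (9/2)x
order-3 term: -3/2
the series for exp(-D) f terminates at order 3
exp(-D) f = (3/2)x^3 - (9/2)x^2 + (9/2)x - 1/2


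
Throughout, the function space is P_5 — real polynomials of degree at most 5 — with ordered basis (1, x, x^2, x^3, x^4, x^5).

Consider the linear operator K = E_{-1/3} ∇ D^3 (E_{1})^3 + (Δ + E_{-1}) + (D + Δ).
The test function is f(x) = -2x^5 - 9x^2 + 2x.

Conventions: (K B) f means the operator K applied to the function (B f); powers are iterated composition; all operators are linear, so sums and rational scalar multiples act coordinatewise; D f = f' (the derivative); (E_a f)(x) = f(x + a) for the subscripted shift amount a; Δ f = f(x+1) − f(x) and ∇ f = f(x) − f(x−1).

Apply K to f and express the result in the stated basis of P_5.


the result is g(x) = -2x^5 - 20x^4 - 60x^3 - 29x^2 - 304x - 545

E_{1} f = -2x^5 - 10x^4 - 20x^3 - 29x^2 - 26x - 9
E_{1} E_{1} f = -2x^5 - 20x^4 - 80x^3 - 169x^2 - 194x - 96
E_{1} E_{1} E_{1} f = -2x^5 - 30x^4 - 180x^3 - 549x^2 - 862x - 561
D (E_{1})^3 f = -10x^4 - 120x^3 - 540x^2 - 1098x - 862
D D (E_{1})^3 f = -40x^3 - 360x^2 - 1080x - 1098
D D D (E_{1})^3 f = -120x^2 - 720x - 1080
∇ D^3 (E_{1})^3 f = -240x - 600
E_{-1/3} ∇ D^3 (E_{1})^3 f = -240x - 520
Δ f = -10x^4 - 20x^3 - 20x^2 - 28x - 9
E_{-1} f = -2x^5 + 10x^4 - 20x^3 + 11x^2 + 10x - 9
(Δ + E_{-1}) f = -2x^5 - 40x^3 - 9x^2 - 18x - 18
D f = -10x^4 - 18x + 2
Δ f = -10x^4 - 20x^3 - 20x^2 - 28x - 9
(D + Δ) f = -20x^4 - 20x^3 - 20x^2 - 46x - 7
(E_{-1/3} ∇ D^3 (E_{1})^3 + (Δ + E_{-1}) + (D + Δ)) f = -2x^5 - 20x^4 - 60x^3 - 29x^2 - 304x - 545


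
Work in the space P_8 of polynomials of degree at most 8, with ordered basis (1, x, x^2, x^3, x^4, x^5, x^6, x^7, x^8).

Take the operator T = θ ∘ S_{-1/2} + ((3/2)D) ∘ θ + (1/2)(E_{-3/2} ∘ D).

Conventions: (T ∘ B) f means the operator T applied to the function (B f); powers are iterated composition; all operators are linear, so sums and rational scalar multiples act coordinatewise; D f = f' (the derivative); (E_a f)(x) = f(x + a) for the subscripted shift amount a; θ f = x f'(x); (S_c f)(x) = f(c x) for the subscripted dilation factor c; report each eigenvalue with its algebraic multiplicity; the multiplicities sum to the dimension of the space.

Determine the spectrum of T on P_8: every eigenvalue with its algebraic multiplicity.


λ = -1/2 (multiplicity 1), λ = -3/8 (multiplicity 1), λ = -5/32 (multiplicity 1), λ = -7/128 (multiplicity 1), λ = 0 (multiplicity 1), λ = 1/32 (multiplicity 1), λ = 3/32 (multiplicity 1), λ = 1/4 (multiplicity 1), λ = 1/2 (multiplicity 1)

image of 1: 0
image of x: -(1/2)x + 2
image of x^2: (1/2)x^2 + 7x - 3/2
image of x^3: -(3/8)x^3 + 15x^2 - (9/2)x + 27/8
image of x^4: (1/4)x^4 + 26x^3 - 9x^2 + (27/2)x - 27/4
image of x^5: -(5/32)x^5 + 40x^4 - 15x^3 + (135/4)x^2 - (135/4)x + 405/32
image of x^6: (3/32)x^6 + 57x^5 - (45/2)x^4 + (135/2)x^3 - (405/4)x^2 + (1215/16)x - 729/32
image of x^7: -(7/128)x^7 + 77x^6 - (63/2)x^5 + (945/8)x^4 - (945/4)x^3 + (8505/32)x^2 - (5103/32)x + 5103/128
image of x^8: (1/32)x^8 + 100x^7 - 42x^6 + 189x^5 - (945/2)x^4 + (2835/4)x^3 - (5103/8)x^2 + (5103/16)x - 2187/32
the matrix is upper triangular; its diagonal is (0, -1/2, 1/2, -3/8, 1/4, -5/32, 3/32, -7/128, 1/32)
for a triangular matrix the eigenvalues are the diagonal entries, with algebraic multiplicity their repetition count


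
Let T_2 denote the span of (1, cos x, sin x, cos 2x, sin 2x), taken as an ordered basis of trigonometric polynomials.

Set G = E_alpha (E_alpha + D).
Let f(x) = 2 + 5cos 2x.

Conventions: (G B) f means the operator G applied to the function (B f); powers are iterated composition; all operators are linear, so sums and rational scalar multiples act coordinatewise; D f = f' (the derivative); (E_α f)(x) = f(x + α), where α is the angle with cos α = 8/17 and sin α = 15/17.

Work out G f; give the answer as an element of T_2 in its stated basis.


E_alpha f = 2 - (805/289)cos 2x - (1200/289)sin 2x
D f = -10sin 2x
(E_alpha + D) f = 2 - (805/289)cos 2x - (4090/289)sin 2x
E_alpha (E_alpha + D) f = 2 - (851995/83521)cos 2x + (851690/83521)sin 2x

g(x) = 2 - (851995/83521)cos 2x + (851690/83521)sin 2x


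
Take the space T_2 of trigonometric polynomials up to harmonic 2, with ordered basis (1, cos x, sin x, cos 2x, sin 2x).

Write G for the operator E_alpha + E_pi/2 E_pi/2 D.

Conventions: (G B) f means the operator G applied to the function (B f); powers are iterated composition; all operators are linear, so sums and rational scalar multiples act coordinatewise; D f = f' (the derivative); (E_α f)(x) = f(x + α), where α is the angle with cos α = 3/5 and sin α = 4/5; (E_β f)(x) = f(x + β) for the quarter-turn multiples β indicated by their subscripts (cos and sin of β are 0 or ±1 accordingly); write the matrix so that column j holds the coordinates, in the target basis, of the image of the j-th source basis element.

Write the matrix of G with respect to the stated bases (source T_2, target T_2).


the matrix is [[1, 0, 0, 0, 0]; [0, 3/5, -1/5, 0, 0]; [0, 1/5, 3/5, 0, 0]; [0, 0, 0, -7/25, 74/25]; [0, 0, 0, -74/25, -7/25]] (rows listed top to bottom)

image of 1: 1
image of cos x: (3/5)cos x + (1/5)sin x
image of sin x: -(1/5)cos x + (3/5)sin x
image of cos 2x: -(7/25)cos 2x - (74/25)sin 2x
image of sin 2x: (74/25)cos 2x - (7/25)sin 2x
each image's coordinates form column j of the matrix


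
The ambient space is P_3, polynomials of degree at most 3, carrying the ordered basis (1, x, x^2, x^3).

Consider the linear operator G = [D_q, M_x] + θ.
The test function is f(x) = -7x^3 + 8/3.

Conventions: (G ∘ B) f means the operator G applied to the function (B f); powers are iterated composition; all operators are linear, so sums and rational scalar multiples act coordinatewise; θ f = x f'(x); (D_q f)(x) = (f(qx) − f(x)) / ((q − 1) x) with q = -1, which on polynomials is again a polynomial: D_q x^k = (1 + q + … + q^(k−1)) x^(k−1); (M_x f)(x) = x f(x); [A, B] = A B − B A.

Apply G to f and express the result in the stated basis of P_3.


the result is g(x) = -14x^3 + 8/3

M_x f = -7x^4 + (8/3)x
D_q M_x f = 8/3
D_q f = -7x^2
M_x D_q f = -7x^3
[D_q, M_x] f = 7x^3 + 8/3
θ f = -21x^3
([D_q, M_x] + θ) f = -14x^3 + 8/3


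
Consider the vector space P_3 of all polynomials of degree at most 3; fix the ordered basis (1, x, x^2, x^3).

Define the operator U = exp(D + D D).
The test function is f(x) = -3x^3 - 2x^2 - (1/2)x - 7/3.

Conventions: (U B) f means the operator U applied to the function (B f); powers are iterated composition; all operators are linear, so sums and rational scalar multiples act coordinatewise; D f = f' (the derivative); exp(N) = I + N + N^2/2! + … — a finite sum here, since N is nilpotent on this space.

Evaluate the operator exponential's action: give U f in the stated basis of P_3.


g(x) = -3x^3 - 11x^2 - (63/2)x - 179/6

order-1 term: -9x^2 - 22x - 9/2
order-2 term: -9x - 20
order-3 term: -3
the series for exp(D + D D) f terminates at order 3
exp(D + D D) f = -3x^3 - 11x^2 - (63/2)x - 179/6


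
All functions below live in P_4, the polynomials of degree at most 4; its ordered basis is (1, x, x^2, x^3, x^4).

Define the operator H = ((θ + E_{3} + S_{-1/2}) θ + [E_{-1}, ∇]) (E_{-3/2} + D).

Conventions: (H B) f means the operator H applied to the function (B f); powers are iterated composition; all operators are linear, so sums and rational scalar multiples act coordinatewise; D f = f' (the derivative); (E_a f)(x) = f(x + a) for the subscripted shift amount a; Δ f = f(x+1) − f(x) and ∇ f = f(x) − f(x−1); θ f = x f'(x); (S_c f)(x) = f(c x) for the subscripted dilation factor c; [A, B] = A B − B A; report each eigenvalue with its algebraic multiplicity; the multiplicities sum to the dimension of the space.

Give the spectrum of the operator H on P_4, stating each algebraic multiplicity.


image of 1: 0
image of x: (3/2)x + 3
image of x^2: (13/2)x^2 + (21/2)x + 15
image of x^3: (93/8)x^3 + (69/4)x^2 + (585/8)x + 297/4
image of x^4: (81/4)x^4 + (99/4)x^3 + (999/4)x^2 + (1647/4)x + 729/2
the matrix is upper triangular; its diagonal is (0, 3/2, 13/2, 93/8, 81/4)
for a triangular matrix the eigenvalues are the diagonal entries, with algebraic multiplicity their repetition count

λ = 0 (multiplicity 1), λ = 3/2 (multiplicity 1), λ = 13/2 (multiplicity 1), λ = 93/8 (multiplicity 1), λ = 81/4 (multiplicity 1)
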